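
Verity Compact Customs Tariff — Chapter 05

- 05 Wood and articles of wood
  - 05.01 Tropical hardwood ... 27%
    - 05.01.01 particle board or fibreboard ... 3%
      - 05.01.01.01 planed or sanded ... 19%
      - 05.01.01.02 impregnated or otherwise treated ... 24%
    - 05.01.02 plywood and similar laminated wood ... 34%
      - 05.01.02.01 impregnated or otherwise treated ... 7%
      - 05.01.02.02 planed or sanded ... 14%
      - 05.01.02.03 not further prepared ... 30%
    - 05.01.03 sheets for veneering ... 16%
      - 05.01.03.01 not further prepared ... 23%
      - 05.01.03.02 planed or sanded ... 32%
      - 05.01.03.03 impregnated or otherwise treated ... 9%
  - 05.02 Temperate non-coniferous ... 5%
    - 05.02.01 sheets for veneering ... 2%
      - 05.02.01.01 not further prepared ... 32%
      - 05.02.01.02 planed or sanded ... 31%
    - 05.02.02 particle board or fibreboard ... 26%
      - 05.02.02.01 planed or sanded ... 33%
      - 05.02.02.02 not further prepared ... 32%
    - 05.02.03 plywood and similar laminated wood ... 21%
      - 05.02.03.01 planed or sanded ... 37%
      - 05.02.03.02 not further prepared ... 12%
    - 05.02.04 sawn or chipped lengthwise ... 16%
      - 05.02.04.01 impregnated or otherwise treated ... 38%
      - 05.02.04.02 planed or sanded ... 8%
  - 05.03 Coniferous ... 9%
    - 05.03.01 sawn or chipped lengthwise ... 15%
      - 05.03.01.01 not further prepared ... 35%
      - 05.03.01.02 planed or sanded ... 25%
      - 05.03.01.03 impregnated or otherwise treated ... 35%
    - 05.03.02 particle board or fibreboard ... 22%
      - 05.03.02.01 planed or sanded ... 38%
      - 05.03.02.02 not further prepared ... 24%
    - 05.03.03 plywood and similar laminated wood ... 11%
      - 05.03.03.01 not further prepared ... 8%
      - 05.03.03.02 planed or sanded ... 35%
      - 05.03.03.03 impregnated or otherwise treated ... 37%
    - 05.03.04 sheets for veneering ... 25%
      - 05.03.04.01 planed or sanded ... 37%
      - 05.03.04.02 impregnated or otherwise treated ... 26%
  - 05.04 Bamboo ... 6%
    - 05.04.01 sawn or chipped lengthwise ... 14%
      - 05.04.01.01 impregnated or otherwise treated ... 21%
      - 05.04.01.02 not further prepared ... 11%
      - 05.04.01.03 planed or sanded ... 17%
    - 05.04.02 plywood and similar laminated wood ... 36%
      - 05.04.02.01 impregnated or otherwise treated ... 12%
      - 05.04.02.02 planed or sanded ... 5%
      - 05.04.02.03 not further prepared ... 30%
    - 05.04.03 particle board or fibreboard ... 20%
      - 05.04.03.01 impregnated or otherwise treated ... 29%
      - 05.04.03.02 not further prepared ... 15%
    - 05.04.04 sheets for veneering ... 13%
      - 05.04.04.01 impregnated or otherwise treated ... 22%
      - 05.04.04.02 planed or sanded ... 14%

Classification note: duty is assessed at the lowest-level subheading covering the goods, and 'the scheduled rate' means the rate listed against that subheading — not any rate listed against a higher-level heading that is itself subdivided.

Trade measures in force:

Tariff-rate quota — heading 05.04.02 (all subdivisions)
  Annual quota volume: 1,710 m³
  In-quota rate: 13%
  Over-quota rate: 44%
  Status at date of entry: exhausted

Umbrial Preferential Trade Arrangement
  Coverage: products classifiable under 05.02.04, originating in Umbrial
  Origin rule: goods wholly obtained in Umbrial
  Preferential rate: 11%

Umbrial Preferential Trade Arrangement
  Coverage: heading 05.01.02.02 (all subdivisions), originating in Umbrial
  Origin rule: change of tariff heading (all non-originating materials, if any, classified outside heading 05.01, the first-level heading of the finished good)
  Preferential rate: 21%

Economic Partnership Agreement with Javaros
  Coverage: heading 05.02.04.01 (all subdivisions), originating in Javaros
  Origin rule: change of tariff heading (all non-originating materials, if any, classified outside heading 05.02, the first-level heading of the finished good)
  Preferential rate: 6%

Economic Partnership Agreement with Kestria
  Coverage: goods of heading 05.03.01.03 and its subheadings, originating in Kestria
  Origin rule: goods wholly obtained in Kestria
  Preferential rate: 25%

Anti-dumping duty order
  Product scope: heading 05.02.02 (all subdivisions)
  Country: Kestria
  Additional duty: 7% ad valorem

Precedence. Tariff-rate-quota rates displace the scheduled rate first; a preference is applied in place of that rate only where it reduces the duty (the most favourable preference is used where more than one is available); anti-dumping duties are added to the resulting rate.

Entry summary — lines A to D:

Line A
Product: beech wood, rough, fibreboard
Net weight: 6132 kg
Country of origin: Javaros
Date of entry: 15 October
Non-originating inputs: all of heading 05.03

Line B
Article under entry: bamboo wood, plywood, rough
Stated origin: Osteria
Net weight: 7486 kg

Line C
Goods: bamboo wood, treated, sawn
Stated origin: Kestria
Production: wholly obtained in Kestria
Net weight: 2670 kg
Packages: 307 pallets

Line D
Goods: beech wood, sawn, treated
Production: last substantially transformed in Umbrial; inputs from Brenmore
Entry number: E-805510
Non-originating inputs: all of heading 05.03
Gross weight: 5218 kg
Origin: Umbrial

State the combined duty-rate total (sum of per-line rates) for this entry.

Line A: beech → 05.02; fibreboard → 05.02.02; rough → 05.02.02.02. Scheduled 32%. Javaros agreement on 05.02.04.01: 05.02.02.02 not covered. → 32%.
Line B: bamboo → 05.04; plywood → 05.04.02; rough → 05.04.02.03. Scheduled 30%. quota on 05.04.02 exhausted → over-quota 44%. → 44%.
Line C: bamboo → 05.04; sawn → 05.04.01; treated → 05.04.01.01. Scheduled 21%. Kestria agreement on 05.03.01.03: 05.04.01.01 not covered. → 21%.
Line D: beech → 05.02; sawn → 05.02.04; treated → 05.02.04.01. Scheduled 38%. Umbrial agreement on 05.02.04: not wholly obtained; Umbrial agreement on 05.01.02.02: 05.02.04.01 not covered. → 38%.
Sum: 32% + 44% + 21% + 38% = 135%.

135%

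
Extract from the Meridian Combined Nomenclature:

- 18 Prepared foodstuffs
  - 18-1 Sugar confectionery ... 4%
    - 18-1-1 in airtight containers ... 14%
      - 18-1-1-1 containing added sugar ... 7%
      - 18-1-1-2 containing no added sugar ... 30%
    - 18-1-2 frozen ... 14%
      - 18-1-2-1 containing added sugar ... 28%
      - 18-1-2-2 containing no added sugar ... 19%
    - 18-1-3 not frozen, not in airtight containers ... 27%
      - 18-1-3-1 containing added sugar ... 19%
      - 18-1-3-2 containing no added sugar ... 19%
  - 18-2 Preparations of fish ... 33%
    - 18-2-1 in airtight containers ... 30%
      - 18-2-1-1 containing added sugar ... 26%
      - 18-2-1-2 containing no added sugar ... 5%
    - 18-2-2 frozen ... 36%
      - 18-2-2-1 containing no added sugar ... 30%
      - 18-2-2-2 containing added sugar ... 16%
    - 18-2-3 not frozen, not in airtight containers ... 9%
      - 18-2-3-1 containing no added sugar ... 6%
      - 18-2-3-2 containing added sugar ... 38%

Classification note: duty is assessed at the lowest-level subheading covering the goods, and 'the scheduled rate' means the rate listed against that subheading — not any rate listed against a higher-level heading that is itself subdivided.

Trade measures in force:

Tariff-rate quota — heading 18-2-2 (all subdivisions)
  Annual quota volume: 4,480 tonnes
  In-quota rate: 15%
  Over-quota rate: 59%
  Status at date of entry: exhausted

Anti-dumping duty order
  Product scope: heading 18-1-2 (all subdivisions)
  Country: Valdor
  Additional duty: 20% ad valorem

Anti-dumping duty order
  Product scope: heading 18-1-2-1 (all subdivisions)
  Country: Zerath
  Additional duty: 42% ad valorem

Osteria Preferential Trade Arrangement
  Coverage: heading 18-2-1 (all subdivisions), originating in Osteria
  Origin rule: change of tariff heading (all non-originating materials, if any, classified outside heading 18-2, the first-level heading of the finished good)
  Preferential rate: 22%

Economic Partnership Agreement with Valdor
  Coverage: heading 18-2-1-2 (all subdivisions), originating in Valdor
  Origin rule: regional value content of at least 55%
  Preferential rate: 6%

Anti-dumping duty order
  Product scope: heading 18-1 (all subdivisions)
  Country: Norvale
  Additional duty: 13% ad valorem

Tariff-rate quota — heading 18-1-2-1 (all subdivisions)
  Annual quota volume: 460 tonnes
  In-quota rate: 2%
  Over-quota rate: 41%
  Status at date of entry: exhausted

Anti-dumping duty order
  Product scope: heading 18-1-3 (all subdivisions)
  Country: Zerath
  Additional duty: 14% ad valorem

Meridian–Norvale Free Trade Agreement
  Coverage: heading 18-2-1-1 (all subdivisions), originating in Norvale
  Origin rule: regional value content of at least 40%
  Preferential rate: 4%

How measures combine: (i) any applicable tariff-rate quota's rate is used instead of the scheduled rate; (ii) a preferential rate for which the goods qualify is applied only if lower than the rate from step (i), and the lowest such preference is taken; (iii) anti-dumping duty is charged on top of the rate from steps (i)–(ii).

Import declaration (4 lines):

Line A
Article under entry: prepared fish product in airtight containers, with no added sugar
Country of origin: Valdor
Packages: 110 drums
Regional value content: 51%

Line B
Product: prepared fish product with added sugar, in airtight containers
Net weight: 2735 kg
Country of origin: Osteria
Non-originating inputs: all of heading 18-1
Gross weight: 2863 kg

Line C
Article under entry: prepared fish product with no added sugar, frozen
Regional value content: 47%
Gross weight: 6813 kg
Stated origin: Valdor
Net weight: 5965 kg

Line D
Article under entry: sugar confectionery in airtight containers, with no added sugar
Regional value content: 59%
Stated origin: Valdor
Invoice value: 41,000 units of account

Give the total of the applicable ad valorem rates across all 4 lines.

116%

Line A: prepared fish product → 18-2; in airtight containers → 18-2-1; with no added sugar → 18-2-1-2. Scheduled 5%. Valdor agreement on 18-2-1-2: RVC < 55%. → 5%.
Line B: prepared fish product → 18-2; in airtight containers → 18-2-1; with added sugar → 18-2-1-1. Scheduled 26%. Osteria agreement on 18-2-1: CTH met → 22% available; preferential 22%. → 22%.
Line C: prepared fish product → 18-2; frozen → 18-2-2; with no added sugar → 18-2-2-1. Scheduled 30%. quota on 18-2-2 exhausted → over-quota 59%; Valdor agreement on 18-2-1-2: 18-2-2-1 not covered. → 59%.
Line D: sugar confectionery → 18-1; in airtight containers → 18-1-1; with no added sugar → 18-1-1-2. Scheduled 30%. Valdor agreement on 18-2-1-2: 18-1-1-2 not covered. → 30%.
Sum: 5% + 22% + 59% + 30% = 116%.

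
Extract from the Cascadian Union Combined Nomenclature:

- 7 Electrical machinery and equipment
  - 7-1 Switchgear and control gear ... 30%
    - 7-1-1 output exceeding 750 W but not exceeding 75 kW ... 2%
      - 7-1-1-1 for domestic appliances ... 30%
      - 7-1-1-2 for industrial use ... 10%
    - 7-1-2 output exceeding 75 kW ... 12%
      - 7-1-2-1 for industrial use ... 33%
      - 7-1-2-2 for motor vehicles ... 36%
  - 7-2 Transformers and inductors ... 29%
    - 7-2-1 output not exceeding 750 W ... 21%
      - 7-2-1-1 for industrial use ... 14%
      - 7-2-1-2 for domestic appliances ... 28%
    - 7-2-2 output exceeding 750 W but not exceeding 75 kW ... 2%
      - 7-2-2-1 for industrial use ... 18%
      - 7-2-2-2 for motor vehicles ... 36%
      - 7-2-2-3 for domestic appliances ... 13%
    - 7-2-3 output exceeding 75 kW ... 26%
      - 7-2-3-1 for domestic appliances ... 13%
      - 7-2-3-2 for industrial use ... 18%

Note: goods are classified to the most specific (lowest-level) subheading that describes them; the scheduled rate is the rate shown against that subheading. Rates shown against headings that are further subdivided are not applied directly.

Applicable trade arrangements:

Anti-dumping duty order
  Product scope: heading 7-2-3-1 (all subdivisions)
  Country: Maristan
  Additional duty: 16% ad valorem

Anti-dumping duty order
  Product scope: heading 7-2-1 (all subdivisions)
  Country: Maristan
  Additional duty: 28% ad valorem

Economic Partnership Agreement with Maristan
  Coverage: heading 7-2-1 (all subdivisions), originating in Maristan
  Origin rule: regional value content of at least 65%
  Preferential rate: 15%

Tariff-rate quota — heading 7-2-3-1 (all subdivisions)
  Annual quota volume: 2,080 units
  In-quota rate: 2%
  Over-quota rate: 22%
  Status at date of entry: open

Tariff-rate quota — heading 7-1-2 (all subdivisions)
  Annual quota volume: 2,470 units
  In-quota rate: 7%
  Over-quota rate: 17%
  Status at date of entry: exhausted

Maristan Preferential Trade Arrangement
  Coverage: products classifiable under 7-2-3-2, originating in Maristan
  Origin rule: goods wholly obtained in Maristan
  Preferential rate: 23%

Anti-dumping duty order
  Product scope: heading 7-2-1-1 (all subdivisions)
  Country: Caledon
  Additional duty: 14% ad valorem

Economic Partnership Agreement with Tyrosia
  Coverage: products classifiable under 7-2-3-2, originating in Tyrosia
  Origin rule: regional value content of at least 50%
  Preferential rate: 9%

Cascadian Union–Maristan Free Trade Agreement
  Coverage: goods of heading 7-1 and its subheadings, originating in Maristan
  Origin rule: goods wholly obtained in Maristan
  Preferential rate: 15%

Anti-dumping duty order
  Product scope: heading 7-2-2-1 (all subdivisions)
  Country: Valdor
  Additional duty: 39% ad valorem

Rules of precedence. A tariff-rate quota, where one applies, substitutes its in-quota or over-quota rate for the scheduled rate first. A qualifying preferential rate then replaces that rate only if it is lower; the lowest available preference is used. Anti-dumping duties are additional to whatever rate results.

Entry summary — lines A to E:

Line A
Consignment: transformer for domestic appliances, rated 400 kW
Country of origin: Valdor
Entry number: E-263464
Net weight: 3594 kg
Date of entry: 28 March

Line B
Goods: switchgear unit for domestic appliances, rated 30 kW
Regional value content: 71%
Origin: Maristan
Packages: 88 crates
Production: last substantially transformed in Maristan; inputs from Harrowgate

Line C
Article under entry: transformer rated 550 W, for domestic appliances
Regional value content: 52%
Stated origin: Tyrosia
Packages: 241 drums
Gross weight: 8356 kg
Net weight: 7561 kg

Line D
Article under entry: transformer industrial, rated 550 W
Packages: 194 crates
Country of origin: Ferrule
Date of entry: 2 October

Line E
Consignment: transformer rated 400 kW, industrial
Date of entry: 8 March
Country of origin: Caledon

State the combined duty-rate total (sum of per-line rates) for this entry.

Line A: transformer → 7-2; rated 400 kW → 7-2-3; for domestic appliances → 7-2-3-1. Scheduled 13%. quota on 7-2-3-1 open → in-quota 2%. → 2%.
Line B: switchgear unit → 7-1; rated 30 kW → 7-1-1; for domestic appliances → 7-1-1-1. Scheduled 30%. Maristan agreement on 7-2-1: 7-1-1-1 not covered; Maristan agreement on 7-2-3-2: 7-1-1-1 not covered; Maristan agreement on 7-1: not wholly obtained. → 30%.
Line C: transformer → 7-2; rated 550 W → 7-2-1; for domestic appliances → 7-2-1-2. Scheduled 28%. Tyrosia agreement on 7-2-3-2: 7-2-1-2 not covered. → 28%.
Line D: transformer → 7-2; rated 550 W → 7-2-1; industrial → 7-2-1-1. Scheduled 14%. No special measure applies. → 14%.
Line E: transformer → 7-2; rated 400 kW → 7-2-3; industrial → 7-2-3-2. Scheduled 18%. No special measure applies. → 18%.
Sum: 2% + 30% + 28% + 14% + 18% = 92%.

92%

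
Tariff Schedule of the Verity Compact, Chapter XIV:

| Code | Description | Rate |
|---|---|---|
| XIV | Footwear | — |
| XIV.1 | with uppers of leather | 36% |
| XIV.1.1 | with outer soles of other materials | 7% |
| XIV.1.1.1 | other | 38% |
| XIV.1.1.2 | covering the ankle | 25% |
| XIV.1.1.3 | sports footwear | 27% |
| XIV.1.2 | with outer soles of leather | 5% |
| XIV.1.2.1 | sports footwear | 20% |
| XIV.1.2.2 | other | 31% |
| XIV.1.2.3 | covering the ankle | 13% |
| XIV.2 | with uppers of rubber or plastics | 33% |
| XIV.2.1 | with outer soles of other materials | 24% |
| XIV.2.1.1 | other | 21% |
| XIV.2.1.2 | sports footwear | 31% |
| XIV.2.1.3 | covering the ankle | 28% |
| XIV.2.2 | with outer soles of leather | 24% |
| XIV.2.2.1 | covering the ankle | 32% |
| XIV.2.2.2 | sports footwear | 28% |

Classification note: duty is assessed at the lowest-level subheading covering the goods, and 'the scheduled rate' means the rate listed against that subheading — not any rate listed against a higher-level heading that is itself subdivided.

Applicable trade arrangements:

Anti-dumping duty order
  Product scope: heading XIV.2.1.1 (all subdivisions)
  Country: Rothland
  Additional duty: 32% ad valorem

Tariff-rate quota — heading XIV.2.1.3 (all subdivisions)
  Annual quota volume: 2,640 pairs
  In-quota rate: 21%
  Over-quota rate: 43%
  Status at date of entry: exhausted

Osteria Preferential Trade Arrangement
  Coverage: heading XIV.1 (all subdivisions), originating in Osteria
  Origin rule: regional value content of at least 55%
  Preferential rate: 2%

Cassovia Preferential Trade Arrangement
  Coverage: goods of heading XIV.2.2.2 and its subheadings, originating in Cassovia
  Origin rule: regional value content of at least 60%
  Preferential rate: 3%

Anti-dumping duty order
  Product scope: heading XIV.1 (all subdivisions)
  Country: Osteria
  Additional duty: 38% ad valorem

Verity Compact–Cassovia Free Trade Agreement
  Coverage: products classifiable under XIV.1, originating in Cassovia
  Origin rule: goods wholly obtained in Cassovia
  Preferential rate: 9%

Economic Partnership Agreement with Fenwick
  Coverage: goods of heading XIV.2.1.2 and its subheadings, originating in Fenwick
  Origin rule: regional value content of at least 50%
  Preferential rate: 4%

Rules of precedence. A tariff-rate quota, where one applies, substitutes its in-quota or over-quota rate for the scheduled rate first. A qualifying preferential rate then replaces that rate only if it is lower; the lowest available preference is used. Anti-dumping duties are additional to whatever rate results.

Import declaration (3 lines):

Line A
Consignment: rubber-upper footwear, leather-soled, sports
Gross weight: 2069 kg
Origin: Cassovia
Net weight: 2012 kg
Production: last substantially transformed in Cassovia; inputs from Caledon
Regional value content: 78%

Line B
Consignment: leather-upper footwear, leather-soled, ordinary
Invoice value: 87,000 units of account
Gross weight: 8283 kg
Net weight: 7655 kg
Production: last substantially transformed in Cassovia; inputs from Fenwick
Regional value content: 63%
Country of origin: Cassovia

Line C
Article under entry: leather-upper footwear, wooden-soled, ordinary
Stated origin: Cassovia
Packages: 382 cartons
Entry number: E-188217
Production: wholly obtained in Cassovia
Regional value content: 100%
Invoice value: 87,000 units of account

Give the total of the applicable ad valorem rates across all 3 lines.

43%

Line A: rubber-upper → XIV.2; leather-soled → XIV.2.2; sports → XIV.2.2.2. Scheduled 28%. Cassovia agreement on XIV.2.2.2: RVC ≥ 60% → 3% available; Cassovia agreement on XIV.1: XIV.2.2.2 not covered; preferential 3%. → 3%.
Line B: leather-upper → XIV.1; leather-soled → XIV.1.2; ordinary → XIV.1.2.2. Scheduled 31%. Cassovia agreement on XIV.2.2.2: XIV.1.2.2 not covered; Cassovia agreement on XIV.1: not wholly obtained. → 31%.
Line C: leather-upper → XIV.1; wooden-soled → XIV.1.1; ordinary → XIV.1.1.1. Scheduled 38%. Cassovia agreement on XIV.2.2.2: XIV.1.1.1 not covered; Cassovia agreement on XIV.1: wholly obtained → 9% available; preferential 9%. → 9%.
Sum: 3% + 31% + 9% = 43%.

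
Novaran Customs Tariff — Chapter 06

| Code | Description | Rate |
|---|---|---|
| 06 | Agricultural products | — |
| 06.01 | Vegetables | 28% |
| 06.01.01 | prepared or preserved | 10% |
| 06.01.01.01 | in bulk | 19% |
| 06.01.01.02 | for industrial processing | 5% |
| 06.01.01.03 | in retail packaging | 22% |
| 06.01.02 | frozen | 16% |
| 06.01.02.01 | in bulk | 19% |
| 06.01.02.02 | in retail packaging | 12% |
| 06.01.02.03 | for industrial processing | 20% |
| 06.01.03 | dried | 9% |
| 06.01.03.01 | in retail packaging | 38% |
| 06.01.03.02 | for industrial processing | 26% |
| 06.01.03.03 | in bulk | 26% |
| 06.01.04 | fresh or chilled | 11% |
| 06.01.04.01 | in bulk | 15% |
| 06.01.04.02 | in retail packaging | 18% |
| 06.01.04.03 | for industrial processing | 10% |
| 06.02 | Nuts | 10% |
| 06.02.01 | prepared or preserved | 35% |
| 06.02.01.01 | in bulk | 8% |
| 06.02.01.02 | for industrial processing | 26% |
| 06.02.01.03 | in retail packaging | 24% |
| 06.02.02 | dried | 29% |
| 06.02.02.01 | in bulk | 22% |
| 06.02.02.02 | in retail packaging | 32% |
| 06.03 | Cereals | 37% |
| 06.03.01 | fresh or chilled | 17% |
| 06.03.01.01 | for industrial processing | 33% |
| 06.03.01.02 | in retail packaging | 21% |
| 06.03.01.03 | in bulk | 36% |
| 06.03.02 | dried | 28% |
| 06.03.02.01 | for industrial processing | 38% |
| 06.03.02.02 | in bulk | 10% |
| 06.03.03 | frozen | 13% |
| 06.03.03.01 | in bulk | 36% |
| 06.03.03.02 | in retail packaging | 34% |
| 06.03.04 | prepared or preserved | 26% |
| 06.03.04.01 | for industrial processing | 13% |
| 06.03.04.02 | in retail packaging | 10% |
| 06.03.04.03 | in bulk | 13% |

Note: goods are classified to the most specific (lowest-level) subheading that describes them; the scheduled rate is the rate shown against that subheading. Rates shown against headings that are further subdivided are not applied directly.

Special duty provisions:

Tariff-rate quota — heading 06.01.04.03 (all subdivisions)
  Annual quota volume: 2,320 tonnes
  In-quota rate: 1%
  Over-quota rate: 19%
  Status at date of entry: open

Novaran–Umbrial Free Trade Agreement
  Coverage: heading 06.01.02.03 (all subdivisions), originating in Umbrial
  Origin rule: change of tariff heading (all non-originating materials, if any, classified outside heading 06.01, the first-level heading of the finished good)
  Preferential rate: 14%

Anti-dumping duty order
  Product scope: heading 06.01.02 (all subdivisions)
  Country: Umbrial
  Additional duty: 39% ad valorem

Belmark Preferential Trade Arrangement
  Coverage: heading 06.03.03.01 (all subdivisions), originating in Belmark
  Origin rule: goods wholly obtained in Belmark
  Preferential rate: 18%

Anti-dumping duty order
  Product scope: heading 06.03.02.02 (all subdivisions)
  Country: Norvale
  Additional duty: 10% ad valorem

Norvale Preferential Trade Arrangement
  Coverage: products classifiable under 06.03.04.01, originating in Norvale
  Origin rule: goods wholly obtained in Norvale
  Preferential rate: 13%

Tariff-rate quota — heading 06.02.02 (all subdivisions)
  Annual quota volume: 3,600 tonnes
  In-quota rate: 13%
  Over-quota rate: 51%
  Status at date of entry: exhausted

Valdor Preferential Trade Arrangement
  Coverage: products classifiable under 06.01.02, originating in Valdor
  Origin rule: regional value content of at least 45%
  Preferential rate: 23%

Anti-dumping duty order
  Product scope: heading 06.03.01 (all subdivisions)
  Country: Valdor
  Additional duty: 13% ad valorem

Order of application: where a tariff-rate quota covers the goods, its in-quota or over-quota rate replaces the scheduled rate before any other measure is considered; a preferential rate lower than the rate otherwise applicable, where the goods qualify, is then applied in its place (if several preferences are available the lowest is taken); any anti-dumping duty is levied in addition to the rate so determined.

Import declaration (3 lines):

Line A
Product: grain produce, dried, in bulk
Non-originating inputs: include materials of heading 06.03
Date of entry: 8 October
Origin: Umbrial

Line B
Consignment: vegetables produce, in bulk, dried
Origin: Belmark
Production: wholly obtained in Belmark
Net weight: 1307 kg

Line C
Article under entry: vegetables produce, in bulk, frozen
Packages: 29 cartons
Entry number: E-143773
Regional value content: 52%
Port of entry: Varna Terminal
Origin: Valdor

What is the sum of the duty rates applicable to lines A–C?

Line A: grain → 06.03; dried → 06.03.02; in bulk → 06.03.02.02. Scheduled 10%. Umbrial agreement on 06.01.02.03: 06.03.02.02 not covered. → 10%.
Line B: vegetables → 06.01; dried → 06.01.03; in bulk → 06.01.03.03. Scheduled 26%. Belmark agreement on 06.03.03.01: 06.01.03.03 not covered. → 26%.
Line C: vegetables → 06.01; frozen → 06.01.02; in bulk → 06.01.02.01. Scheduled 19%. Valdor agreement on 06.01.02: RVC ≥ 45% → 23% available; preference 23% not lower than 19% → no reduction. → 19%.
Sum: 10% + 26% + 19% = 55%.

55%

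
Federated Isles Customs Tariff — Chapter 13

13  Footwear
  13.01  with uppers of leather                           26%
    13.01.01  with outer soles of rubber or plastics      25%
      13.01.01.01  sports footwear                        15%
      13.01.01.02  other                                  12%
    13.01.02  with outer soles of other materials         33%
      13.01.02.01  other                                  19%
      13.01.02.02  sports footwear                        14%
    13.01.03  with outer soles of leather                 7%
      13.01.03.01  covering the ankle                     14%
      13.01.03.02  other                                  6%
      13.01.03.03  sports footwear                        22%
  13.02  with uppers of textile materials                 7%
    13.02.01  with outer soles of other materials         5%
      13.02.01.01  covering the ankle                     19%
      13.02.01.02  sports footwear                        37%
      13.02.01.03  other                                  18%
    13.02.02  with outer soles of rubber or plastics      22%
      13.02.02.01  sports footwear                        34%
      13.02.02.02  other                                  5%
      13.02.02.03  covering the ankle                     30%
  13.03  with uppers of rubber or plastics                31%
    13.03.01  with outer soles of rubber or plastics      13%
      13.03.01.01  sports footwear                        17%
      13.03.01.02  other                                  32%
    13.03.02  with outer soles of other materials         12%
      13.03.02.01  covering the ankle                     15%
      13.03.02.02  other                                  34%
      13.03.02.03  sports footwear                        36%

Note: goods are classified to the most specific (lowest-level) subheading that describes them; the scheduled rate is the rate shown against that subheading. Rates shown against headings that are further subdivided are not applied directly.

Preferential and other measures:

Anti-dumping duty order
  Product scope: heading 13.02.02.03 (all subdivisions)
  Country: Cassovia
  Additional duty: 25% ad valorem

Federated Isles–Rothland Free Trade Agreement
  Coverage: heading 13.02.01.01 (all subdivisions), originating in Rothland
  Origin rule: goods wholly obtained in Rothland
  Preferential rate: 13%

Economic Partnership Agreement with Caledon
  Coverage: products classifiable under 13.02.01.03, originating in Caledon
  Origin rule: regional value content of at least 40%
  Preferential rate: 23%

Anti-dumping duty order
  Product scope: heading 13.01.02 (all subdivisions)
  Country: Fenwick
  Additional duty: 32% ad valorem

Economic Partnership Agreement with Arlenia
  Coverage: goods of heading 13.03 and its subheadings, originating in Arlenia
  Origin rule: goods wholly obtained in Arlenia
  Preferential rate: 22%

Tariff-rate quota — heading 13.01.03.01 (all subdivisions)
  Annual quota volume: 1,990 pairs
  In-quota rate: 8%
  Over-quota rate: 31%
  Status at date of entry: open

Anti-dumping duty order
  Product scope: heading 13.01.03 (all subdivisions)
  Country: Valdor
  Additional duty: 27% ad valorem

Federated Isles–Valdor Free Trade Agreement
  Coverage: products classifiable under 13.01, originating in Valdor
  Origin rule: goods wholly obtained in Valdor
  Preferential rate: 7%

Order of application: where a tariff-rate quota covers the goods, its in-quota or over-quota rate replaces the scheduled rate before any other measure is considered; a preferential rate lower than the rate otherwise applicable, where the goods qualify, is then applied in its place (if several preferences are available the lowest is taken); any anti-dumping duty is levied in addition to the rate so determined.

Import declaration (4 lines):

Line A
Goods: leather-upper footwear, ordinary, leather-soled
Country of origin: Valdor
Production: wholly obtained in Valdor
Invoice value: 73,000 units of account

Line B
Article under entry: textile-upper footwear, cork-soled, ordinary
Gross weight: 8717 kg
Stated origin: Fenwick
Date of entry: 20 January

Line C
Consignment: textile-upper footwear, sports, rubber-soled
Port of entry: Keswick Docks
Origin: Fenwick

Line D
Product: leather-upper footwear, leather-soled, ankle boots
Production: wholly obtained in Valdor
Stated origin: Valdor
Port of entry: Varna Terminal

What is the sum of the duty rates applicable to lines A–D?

119%

Line A: leather-upper → 13.01; leather-soled → 13.01.03; ordinary → 13.01.03.02. Scheduled 6%. Valdor agreement on 13.01: wholly obtained → 7% available; preference 7% not lower than 6% → no reduction; anti-dumping (Valdor, 13.01.03): +27%; total 6% + 27% = 33%. → 33%.
Line B: textile-upper → 13.02; cork-soled → 13.02.01; ordinary → 13.02.01.03. Scheduled 18%. No special measure applies. → 18%.
Line C: textile-upper → 13.02; rubber-soled → 13.02.02; sports → 13.02.02.01. Scheduled 34%. No special measure applies. → 34%.
Line D: leather-upper → 13.01; leather-soled → 13.01.03; ankle boots → 13.01.03.01. Scheduled 14%. quota on 13.01.03.01 open → in-quota 8%; Valdor agreement on 13.01: wholly obtained → 7% available; preferential 7%; anti-dumping (Valdor, 13.01.03): +27%; total 7% + 27% = 34%. → 34%.
Sum: 33% + 18% + 34% + 34% = 119%.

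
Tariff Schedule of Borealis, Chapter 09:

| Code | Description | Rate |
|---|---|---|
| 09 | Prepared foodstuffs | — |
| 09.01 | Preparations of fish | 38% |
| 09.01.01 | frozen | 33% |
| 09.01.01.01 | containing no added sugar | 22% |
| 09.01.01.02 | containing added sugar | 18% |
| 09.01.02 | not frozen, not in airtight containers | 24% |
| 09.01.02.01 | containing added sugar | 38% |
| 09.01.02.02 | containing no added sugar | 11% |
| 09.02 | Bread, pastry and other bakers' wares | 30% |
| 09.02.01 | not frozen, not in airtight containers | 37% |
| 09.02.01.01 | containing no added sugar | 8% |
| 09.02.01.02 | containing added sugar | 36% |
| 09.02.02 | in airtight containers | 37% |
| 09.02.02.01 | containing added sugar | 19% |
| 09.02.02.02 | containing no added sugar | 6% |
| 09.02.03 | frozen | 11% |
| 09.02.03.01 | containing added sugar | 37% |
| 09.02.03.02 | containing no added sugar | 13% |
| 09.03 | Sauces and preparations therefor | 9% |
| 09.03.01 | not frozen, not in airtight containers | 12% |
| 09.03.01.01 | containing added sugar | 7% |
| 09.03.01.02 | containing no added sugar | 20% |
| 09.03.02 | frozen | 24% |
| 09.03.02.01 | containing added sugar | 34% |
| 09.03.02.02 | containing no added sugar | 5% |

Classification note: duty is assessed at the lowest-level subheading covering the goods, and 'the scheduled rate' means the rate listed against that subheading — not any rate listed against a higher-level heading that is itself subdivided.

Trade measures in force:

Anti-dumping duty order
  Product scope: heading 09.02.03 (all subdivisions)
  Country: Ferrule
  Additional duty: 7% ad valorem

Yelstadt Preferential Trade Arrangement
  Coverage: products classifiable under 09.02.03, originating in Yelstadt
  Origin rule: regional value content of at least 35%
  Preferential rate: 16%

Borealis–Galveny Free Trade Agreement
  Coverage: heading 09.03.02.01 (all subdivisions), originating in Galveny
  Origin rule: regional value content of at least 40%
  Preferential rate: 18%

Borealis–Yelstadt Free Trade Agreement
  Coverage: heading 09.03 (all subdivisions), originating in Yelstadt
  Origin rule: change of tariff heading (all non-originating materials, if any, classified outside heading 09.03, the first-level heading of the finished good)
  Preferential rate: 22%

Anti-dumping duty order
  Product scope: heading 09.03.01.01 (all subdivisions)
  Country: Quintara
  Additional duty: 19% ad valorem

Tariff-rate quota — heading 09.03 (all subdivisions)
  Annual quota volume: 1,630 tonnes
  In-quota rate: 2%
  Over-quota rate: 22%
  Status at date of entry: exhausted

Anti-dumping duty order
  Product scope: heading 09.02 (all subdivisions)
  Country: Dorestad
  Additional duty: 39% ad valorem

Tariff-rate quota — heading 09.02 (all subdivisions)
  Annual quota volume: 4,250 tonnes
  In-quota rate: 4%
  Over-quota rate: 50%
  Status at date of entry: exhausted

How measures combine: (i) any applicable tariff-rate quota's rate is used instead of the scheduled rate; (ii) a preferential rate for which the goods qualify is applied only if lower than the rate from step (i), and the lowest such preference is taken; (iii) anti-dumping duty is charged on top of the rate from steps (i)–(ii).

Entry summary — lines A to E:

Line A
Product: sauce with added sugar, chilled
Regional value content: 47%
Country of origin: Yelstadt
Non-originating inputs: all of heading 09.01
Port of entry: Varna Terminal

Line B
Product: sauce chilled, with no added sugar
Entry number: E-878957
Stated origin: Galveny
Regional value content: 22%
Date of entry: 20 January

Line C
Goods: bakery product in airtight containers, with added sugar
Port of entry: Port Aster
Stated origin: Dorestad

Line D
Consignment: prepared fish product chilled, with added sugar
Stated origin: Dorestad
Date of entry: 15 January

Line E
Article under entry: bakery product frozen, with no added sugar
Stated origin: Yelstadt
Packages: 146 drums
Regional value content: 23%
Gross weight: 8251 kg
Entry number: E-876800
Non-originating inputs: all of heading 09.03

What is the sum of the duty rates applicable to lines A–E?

221%

Line A: sauce → 09.03; chilled → 09.03.01; with added sugar → 09.03.01.01. Scheduled 7%. quota on 09.03 exhausted → over-quota 22%; Yelstadt agreement on 09.02.03: 09.03.01.01 not covered; Yelstadt agreement on 09.03: CTH met → 22% available; preference 22% not lower than 22% → no reduction. → 22%.
Line B: sauce → 09.03; chilled → 09.03.01; with no added sugar → 09.03.01.02. Scheduled 20%. quota on 09.03 exhausted → over-quota 22%; Galveny agreement on 09.03.02.01: 09.03.01.02 not covered. → 22%.
Line C: bakery product → 09.02; in airtight containers → 09.02.02; with added sugar → 09.02.02.01. Scheduled 19%. quota on 09.02 exhausted → over-quota 50%; anti-dumping (Dorestad, 09.02): +39%; total 50% + 39% = 89%. → 89%.
Line D: prepared fish product → 09.01; chilled → 09.01.02; with added sugar → 09.01.02.01. Scheduled 38%. No special measure applies. → 38%.
Line E: bakery product → 09.02; frozen → 09.02.03; with no added sugar → 09.02.03.02. Scheduled 13%. quota on 09.02 exhausted → over-quota 50%; Yelstadt agreement on 09.02.03: RVC < 35%; Yelstadt agreement on 09.03: 09.02.03.02 not covered. → 50%.
Sum: 22% + 22% + 89% + 38% + 50% = 221%.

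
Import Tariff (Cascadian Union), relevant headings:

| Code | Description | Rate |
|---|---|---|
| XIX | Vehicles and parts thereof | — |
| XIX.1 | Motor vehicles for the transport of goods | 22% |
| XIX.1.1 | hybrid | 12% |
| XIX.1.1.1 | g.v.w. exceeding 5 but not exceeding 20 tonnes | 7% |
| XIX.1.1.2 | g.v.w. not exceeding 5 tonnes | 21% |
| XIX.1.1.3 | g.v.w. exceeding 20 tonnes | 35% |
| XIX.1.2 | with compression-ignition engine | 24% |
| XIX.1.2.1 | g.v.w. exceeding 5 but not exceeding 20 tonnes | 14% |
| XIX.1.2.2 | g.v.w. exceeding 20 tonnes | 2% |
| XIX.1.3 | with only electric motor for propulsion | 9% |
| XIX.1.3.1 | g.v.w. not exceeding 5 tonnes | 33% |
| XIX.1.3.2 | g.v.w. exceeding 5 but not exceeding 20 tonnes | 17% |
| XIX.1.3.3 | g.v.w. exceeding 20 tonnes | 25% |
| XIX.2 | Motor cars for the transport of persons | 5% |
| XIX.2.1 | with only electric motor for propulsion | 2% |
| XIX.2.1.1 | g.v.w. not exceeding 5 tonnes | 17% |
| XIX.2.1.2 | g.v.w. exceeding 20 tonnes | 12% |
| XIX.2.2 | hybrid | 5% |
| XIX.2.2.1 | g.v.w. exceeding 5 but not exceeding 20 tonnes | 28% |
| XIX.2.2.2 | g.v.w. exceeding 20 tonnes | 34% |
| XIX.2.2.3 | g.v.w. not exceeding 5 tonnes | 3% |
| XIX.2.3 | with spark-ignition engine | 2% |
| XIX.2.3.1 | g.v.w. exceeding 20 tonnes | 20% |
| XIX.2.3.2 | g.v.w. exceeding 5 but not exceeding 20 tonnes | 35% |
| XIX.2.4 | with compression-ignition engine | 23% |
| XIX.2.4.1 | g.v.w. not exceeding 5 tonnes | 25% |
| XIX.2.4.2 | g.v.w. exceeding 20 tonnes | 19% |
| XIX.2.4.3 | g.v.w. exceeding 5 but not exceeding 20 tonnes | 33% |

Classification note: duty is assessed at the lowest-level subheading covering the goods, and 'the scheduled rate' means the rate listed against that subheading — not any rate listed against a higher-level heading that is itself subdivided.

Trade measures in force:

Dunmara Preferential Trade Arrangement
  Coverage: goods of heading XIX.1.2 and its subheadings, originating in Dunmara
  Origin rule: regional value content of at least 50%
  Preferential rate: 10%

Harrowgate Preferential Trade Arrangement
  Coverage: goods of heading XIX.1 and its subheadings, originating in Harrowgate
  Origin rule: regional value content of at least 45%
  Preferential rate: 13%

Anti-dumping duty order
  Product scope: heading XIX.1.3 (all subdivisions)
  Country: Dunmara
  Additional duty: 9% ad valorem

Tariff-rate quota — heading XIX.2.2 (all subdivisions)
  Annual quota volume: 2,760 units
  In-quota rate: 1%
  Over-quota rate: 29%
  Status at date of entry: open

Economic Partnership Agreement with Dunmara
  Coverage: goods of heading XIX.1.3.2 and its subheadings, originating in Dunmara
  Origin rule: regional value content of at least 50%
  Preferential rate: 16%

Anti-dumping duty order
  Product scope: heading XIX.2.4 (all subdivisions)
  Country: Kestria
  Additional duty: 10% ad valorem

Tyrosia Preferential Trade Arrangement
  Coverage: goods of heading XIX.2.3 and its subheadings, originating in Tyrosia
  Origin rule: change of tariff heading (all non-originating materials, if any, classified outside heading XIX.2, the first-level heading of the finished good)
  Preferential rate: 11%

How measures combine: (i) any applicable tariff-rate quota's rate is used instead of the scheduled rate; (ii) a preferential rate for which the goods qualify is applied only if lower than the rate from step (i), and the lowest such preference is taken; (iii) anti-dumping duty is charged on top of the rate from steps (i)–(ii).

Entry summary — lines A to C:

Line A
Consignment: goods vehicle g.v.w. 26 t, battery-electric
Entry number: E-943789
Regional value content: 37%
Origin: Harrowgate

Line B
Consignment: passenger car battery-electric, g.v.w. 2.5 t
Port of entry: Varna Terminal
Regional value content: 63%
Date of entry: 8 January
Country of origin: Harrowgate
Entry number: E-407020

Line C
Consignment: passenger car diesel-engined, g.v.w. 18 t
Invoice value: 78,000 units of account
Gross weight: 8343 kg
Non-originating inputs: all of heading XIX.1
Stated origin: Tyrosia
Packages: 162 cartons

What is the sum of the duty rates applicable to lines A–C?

Line A: goods vehicle → XIX.1; battery-electric → XIX.1.3; g.v.w. 26 t → XIX.1.3.3. Scheduled 25%. Harrowgate agreement on XIX.1: RVC < 45%. → 25%.
Line B: passenger car → XIX.2; battery-electric → XIX.2.1; g.v.w. 2.5 t → XIX.2.1.1. Scheduled 17%. Harrowgate agreement on XIX.1: XIX.2.1.1 not covered. → 17%.
Line C: passenger car → XIX.2; diesel-engined → XIX.2.4; g.v.w. 18 t → XIX.2.4.3. Scheduled 33%. Tyrosia agreement on XIX.2.3: XIX.2.4.3 not covered. → 33%.
Sum: 25% + 17% + 33% = 75%.

75%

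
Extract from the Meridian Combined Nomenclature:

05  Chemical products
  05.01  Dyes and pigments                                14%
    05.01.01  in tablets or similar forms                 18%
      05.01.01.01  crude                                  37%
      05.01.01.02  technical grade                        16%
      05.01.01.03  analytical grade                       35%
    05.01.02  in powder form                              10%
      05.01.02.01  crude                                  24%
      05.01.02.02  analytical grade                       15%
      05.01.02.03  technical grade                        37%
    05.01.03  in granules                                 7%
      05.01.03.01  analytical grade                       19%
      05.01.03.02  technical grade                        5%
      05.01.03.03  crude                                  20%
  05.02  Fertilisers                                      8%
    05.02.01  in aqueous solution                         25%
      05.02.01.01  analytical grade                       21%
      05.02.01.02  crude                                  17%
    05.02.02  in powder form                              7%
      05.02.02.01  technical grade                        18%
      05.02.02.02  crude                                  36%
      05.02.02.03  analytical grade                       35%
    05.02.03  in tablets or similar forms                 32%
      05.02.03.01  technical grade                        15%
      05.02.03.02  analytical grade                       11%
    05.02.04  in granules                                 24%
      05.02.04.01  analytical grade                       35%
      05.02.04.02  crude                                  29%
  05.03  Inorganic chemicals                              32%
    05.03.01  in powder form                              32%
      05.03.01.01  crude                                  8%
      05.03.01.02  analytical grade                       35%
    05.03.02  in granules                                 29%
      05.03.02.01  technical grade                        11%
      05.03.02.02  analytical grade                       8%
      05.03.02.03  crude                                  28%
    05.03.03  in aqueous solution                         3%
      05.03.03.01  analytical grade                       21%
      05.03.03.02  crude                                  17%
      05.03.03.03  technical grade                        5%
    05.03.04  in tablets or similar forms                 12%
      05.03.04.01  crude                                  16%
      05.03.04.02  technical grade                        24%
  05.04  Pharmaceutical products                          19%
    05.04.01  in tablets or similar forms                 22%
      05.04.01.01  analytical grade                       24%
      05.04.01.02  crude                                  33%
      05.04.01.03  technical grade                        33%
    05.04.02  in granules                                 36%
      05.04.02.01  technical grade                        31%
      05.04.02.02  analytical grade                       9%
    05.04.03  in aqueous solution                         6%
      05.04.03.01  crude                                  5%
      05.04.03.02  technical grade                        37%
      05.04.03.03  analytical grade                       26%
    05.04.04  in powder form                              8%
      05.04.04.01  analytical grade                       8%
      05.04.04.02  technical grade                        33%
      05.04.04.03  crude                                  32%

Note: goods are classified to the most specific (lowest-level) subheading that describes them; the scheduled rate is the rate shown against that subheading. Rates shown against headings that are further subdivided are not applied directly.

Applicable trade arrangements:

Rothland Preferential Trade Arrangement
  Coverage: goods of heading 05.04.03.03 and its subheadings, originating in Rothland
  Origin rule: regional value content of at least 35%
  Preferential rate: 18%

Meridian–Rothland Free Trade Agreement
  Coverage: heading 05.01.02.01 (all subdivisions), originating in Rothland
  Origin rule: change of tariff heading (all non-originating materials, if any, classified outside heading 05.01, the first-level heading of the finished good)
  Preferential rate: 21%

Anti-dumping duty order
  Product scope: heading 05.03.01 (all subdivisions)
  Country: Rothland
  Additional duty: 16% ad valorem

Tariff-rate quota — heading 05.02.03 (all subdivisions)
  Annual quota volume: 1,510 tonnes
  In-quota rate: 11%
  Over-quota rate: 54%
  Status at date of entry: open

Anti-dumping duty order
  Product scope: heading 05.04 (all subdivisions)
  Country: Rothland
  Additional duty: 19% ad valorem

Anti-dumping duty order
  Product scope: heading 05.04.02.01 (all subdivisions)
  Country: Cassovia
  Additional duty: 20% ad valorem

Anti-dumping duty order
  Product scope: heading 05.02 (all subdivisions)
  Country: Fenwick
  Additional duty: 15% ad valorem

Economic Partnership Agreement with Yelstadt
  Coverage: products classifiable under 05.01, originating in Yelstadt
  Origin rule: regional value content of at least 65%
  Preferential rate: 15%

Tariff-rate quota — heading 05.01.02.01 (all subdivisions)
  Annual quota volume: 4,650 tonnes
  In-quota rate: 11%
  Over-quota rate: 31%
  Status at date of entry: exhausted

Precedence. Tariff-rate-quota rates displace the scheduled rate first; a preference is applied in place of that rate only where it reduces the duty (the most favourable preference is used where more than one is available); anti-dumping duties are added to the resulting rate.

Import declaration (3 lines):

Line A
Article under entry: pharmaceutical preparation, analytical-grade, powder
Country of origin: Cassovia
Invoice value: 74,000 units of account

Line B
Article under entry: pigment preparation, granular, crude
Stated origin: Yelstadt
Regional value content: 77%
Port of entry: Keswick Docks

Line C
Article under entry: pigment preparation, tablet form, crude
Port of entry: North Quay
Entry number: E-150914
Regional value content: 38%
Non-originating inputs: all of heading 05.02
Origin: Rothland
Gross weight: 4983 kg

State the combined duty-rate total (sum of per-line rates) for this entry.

60%

Line A: pharmaceutical → 05.04; powder → 05.04.04; analytical-grade → 05.04.04.01. Scheduled 8%. No special measure applies. → 8%.
Line B: pigment → 05.01; granular → 05.01.03; crude → 05.01.03.03. Scheduled 20%. Yelstadt agreement on 05.01: RVC ≥ 65% → 15% available; preferential 15%. → 15%.
Line C: pigment → 05.01; tablet form → 05.01.01; crude → 05.01.01.01. Scheduled 37%. Rothland agreement on 05.04.03.03: 05.01.01.01 not covered; Rothland agreement on 05.01.02.01: 05.01.01.01 not covered. → 37%.
Sum: 8% + 15% + 37% = 60%.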